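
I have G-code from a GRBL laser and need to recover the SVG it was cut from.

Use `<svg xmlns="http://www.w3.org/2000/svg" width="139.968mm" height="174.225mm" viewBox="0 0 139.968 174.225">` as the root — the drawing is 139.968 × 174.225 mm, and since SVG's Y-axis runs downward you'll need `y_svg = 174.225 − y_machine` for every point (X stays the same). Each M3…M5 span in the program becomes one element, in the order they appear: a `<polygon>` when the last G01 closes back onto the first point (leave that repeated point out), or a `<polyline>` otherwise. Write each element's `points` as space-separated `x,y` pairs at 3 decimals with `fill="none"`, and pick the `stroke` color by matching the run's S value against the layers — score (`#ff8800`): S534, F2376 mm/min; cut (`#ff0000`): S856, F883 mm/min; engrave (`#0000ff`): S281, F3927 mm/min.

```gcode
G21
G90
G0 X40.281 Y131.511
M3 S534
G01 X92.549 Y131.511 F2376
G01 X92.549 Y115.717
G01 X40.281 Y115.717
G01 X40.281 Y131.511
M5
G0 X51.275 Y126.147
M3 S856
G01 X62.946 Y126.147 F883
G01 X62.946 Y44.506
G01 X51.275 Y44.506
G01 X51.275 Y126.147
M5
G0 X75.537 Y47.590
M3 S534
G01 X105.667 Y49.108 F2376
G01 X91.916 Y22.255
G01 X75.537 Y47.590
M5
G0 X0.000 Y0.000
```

<svg xmlns="http://www.w3.org/2000/svg" width="139.968mm" height="174.225mm" viewBox="0 0 139.968 174.225">
  <polygon points="40.281,42.714 92.549,42.714 92.549,58.508 40.281,58.508" fill="none" stroke="#ff8800"/>
  <polygon points="51.275,48.078 62.946,48.078 62.946,129.719 51.275,129.719" fill="none" stroke="#ff0000"/>
  <polygon points="75.537,126.635 105.667,125.117 91.916,151.970" fill="none" stroke="#ff8800"/>
</svg>

y_svg = 174.225 − y_m.

[1] S534→`#ff8800` (score); closed run; points: 40.281,42.714 92.549,42.714 92.549,58.508 40.281,58.508

[2] S856→`#ff0000` (cut); closed run; points: 51.275,48.078 62.946,48.078 62.946,129.719 51.275,129.719

[3] S534→`#ff8800` (score); closed run; points: 75.537,126.635 105.667,125.117 91.916,151.970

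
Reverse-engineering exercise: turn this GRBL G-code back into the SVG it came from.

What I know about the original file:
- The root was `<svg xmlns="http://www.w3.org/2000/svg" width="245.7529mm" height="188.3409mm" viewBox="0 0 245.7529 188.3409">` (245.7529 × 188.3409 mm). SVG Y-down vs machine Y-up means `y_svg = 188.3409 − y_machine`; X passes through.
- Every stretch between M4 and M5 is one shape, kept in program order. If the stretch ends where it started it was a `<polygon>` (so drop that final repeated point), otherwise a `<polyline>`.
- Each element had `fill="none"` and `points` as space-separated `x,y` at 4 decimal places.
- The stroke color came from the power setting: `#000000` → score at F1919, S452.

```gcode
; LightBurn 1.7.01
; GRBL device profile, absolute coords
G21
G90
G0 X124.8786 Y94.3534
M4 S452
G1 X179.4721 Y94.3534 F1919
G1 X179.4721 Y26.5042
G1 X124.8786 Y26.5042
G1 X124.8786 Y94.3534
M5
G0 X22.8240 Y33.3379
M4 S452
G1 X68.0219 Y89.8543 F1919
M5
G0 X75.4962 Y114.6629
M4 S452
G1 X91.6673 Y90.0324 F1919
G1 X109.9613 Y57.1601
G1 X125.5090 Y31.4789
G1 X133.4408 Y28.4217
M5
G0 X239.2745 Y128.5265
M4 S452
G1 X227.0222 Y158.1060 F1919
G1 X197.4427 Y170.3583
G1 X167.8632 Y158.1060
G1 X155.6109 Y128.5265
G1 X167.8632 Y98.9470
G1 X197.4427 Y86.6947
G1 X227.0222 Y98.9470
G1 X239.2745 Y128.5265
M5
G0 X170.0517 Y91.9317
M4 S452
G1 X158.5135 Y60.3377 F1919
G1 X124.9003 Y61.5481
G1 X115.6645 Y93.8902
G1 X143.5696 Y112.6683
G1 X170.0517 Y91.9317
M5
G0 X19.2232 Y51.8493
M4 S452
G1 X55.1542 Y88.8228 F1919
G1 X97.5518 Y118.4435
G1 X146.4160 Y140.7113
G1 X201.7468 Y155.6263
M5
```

Each laser-on run becomes one SVG element. Flip Y back into SVG space with y_svg = 188.3409 − y_machine. Every run uses S452, so all elements get stroke `#000000` (score).

Run 1: The run returns to its start, so emit a `<polygon>` with points (Y-flipped): 124.8786,93.9875 179.4721,93.9875 179.4721,161.8367 124.8786,161.8367.

Run 2: The run is open, so emit a `<polyline>` with points (Y-flipped): 22.8240,155.0030 68.0219,98.4866.

Run 3: The run is open, so emit a `<polyline>` with points (Y-flipped): 75.4962,73.6780 91.6673,98.3085 109.9613,131.1808 125.5090,156.8620 133.4408,159.9192.

Run 4: The run returns to its start, so emit a `<polygon>` with points (Y-flipped): 239.2745,59.8144 227.0222,30.2349 197.4427,17.9826 167.8632,30.2349 155.6109,59.8144 167.8632,89.3939 197.4427,101.6462 227.0222,89.3939.

Run 5: The run returns to its start, so emit a `<polygon>` with points (Y-flipped): 170.0517,96.4092 158.5135,128.0032 124.9003,126.7928 115.6645,94.4507 143.5696,75.6726.

Run 6: The run is open, so emit a `<polyline>` with points (Y-flipped): 19.2232,136.4916 55.1542,99.5181 97.5518,69.8974 146.4160,47.6296 201.7468,32.7146.

<svg xmlns="http://www.w3.org/2000/svg" width="245.7529mm" height="188.3409mm" viewBox="0 0 245.7529 188.3409">
  <polygon points="124.8786,93.9875 179.4721,93.9875 179.4721,161.8367 124.8786,161.8367" fill="none" stroke="#000000"/>
  <polyline points="22.8240,155.0030 68.0219,98.4866" fill="none" stroke="#000000"/>
  <polyline points="75.4962,73.6780 91.6673,98.3085 109.9613,131.1808 125.5090,156.8620 133.4408,159.9192" fill="none" stroke="#000000"/>
  <polygon points="239.2745,59.8144 227.0222,30.2349 197.4427,17.9826 167.8632,30.2349 155.6109,59.8144 167.8632,89.3939 197.4427,101.6462 227.0222,89.3939" fill="none" stroke="#000000"/>
  <polygon points="170.0517,96.4092 158.5135,128.0032 124.9003,126.7928 115.6645,94.4507 143.5696,75.6726" fill="none" stroke="#000000"/>
  <polyline points="19.2232,136.4916 55.1542,99.5181 97.5518,69.8974 146.4160,47.6296 201.7468,32.7146" fill="none" stroke="#000000"/>
</svg>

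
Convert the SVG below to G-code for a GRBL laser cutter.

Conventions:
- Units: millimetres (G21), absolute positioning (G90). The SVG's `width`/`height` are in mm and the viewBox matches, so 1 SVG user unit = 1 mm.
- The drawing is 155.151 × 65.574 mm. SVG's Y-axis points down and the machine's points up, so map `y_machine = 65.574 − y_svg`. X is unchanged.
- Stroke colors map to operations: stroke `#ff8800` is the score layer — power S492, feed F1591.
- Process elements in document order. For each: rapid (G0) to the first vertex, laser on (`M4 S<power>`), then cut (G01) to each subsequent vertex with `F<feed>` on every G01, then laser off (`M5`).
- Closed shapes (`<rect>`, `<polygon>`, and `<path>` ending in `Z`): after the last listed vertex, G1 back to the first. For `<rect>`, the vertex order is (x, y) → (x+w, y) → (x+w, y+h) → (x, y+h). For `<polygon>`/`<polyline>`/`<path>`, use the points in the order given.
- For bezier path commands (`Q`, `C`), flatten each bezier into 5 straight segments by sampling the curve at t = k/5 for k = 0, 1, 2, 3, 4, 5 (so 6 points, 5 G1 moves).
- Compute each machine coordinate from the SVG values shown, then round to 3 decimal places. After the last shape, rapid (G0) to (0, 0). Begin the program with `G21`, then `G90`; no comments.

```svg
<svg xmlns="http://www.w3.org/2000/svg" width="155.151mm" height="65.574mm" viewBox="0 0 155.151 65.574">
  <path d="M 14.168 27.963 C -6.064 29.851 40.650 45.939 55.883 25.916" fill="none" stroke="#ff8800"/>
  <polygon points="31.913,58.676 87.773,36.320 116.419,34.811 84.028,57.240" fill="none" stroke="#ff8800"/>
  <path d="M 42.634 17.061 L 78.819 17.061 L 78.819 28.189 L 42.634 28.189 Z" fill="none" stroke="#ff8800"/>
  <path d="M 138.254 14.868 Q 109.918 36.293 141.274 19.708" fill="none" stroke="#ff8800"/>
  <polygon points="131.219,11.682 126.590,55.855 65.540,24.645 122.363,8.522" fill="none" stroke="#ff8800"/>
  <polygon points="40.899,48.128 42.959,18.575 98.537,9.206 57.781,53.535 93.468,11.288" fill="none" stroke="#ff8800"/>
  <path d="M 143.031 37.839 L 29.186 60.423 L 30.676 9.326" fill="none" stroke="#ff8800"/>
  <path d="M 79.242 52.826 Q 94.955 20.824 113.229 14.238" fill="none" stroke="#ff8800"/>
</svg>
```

G21
G90
G0 X14.168 Y37.611
M4 S492
G01 X9.275 Y35.177 F1591
G01 X15.724 Y31.749 F1591
G01 X28.792 Y29.744 F1591
G01 X43.753 Y31.575 F1591
G01 X55.883 Y39.658 F1591
M5
G0 X31.913 Y6.898
M4 S492
G01 X87.773 Y29.254 F1591
G01 X116.419 Y30.763 F1591
G01 X84.028 Y8.334 F1591
G01 X31.913 Y6.898 F1591
M5
G0 X42.634 Y48.513
M4 S492
G01 X78.819 Y48.513 F1591
G01 X78.819 Y37.385 F1591
G01 X42.634 Y37.385 F1591
G01 X42.634 Y48.513 F1591
M5
G0 X138.254 Y50.706
M4 S492
G01 X129.307 Y43.656 F1591
G01 X125.136 Y39.648 F1591
G01 X125.740 Y38.680 F1591
G01 X131.119 Y40.752 F1591
G01 X141.274 Y45.866 F1591
M5
G0 X131.219 Y53.892
M4 S492
G01 X126.590 Y9.719 F1591
G01 X65.540 Y40.929 F1591
G01 X122.363 Y57.052 F1591
G01 X131.219 Y53.892 F1591
M5
G0 X40.899 Y17.446
M4 S492
G01 X42.959 Y46.999 F1591
G01 X98.537 Y56.368 F1591
G01 X57.781 Y12.039 F1591
G01 X93.468 Y54.286 F1591
G01 X40.899 Y17.446 F1591
M5
G0 X143.031 Y27.735
M4 S492
G01 X29.186 Y5.151 F1591
G01 X30.676 Y56.248 F1591
M5
G0 X79.242 Y12.748
M4 S492
G01 X85.630 Y24.532 F1591
G01 X92.222 Y34.283 F1591
G01 X99.020 Y42.001 F1591
G01 X106.022 Y47.685 F1591
G01 X113.229 Y51.336 F1591
M5
G0 X0.000 Y0.000

1 u = 1 mm; y_m = 65.574 − y.

[1] `<path>` cubic bezier, #ff8800→score S492 F1591: (14.168,37.611) → (9.275,35.177) → (15.724,31.749) → (28.792,29.744) → (43.753,31.575) → (55.883,39.658)

[2] `<polygon>` closed polygon, #ff8800→score S492 F1591: (31.913,6.898) → (87.773,29.254) → (116.419,30.763) → (84.028,8.334) → (31.913,6.898) (closed)

[3] `<path>` rectangle, #ff8800→score S492 F1591: (42.634,48.513) → (78.819,48.513) → (78.819,37.385) → (42.634,37.385) → (42.634,48.513) (closed)

[4] `<path>` quadratic bezier, #ff8800→score S492 F1591: (138.254,50.706) → (129.307,43.656) → (125.136,39.648) → (125.740,38.680) → (131.119,40.752) → (141.274,45.866)

[5] `<polygon>` closed polygon, #ff8800→score S492 F1591: (131.219,53.892) → (126.590,9.719) → (65.540,40.929) → (122.363,57.052) → (131.219,53.892) (closed)

[6] `<polygon>` closed polygon, #ff8800→score S492 F1591: (40.899,17.446) → (42.959,46.999) → (98.537,56.368) → (57.781,12.039) → (93.468,54.286) → (40.899,17.446) (closed)

[7] `<path>` open polyline, #ff8800→score S492 F1591: (143.031,27.735) → (29.186,5.151) → (30.676,56.248)

[8] `<path>` quadratic bezier, #ff8800→score S492 F1591: (79.242,12.748) → (85.630,24.532) → (92.222,34.283) → (99.020,42.001) → (106.022,47.685) → (113.229,51.336)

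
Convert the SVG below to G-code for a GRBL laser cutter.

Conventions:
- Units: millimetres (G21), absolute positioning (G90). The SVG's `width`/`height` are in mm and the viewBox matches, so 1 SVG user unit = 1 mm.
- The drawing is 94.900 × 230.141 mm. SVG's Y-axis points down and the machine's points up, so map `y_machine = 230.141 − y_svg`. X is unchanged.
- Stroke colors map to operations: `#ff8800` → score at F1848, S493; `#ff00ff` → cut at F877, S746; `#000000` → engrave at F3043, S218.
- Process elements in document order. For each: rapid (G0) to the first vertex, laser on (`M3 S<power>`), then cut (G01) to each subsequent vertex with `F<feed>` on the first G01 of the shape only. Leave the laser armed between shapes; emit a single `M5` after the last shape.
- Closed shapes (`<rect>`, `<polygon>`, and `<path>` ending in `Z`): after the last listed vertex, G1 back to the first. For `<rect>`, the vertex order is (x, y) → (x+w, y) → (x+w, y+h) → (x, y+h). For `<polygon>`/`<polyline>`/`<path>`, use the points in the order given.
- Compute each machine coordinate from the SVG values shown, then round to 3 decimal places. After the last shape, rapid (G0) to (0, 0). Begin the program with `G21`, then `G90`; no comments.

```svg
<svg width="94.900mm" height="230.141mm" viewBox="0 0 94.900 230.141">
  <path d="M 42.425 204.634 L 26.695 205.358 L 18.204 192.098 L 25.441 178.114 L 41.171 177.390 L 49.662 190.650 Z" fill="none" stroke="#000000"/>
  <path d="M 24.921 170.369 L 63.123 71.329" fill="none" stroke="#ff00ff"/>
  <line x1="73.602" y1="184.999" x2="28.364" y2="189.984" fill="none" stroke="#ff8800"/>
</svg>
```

G21
G90
G0 X42.425 Y25.507
M3 S218
G01 X26.695 Y24.783 F3043
G01 X18.204 Y38.043
G01 X25.441 Y52.027
G01 X41.171 Y52.751
G01 X49.662 Y39.491
G01 X42.425 Y25.507
G0 X24.921 Y59.772
M3 S746
G01 X63.123 Y158.812 F877
G0 X73.602 Y45.142
M3 S493
G01 X28.364 Y40.157 F1848
M5
G0 X0.000 Y0.000

Since the viewBox matches the mm dimensions, user units are millimetres directly. The only transform is the Y-flip y_m = 230.141 − y_svg.

Shape 1 is a regular polygon drawn with `<path>`. Its stroke #000000 means engrave at S218, F3043. After flipping Y the toolpath is (42.425,25.507) → (26.695,24.783) → (18.204,38.043) → (25.441,52.027) → (41.171,52.751) → (49.662,39.491) → (42.425,25.507), returning to the start.

Shape 2 is a line segment drawn with `<path>`. Its stroke #ff00ff means cut at S746, F877. After flipping Y the toolpath is (24.921,59.772) → (63.123,158.812).

Shape 3 is a line segment drawn with `<line>`. Its stroke #ff8800 means score at S493, F1848. After flipping Y the toolpath is (73.602,45.142) → (28.364,40.157).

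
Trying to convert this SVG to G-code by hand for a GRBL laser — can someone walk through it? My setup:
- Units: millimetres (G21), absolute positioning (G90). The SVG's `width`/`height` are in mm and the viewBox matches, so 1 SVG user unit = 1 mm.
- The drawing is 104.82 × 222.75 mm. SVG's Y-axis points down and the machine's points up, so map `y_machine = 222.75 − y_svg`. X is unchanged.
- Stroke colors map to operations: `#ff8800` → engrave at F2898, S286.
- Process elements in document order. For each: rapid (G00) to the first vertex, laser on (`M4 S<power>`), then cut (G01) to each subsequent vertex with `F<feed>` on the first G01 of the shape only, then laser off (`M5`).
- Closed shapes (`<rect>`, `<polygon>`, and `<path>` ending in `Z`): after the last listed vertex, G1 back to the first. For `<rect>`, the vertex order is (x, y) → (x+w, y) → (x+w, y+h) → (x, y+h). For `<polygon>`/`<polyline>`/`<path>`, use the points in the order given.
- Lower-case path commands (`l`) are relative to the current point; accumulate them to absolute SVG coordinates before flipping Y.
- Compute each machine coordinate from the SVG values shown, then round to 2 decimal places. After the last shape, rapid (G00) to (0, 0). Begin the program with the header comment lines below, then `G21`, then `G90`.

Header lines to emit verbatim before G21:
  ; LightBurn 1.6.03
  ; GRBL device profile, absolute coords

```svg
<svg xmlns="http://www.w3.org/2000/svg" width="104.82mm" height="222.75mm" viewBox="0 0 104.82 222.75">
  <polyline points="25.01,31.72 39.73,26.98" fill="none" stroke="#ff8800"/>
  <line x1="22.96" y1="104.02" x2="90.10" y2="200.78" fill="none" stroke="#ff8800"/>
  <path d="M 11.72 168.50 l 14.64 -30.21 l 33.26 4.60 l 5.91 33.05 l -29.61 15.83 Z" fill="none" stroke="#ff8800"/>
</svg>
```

Since the viewBox matches the mm dimensions, user units are millimetres directly. The only transform is the Y-flip y_m = 222.75 − y_svg.

Shape 1 is a line segment drawn with `<polyline>`. Its stroke #ff8800 means engrave at S286, F2898. After flipping Y the toolpath is (25.01,191.03) → (39.73,195.77).

Shape 2 is a line segment drawn with `<line>`. Its stroke #ff8800 means engrave at S286, F2898. After flipping Y the toolpath is (22.96,118.73) → (90.10,21.97).

Shape 3 is a regular polygon drawn with `<path>`. Its stroke #ff8800 means engrave at S286, F2898. After flipping Y the toolpath is (11.72,54.25) → (26.36,84.46) → (59.62,79.86) → (65.53,46.81) → (35.92,30.98) → (11.72,54.25), returning to the start.

; LightBurn 1.6.03
; GRBL device profile, absolute coords
G21
G90
G00 X25.01 Y191.03
M4 S286
G01 X39.73 Y195.77 F2898
M5
G00 X22.96 Y118.73
M4 S286
G01 X90.10 Y21.97 F2898
M5
G00 X11.72 Y54.25
M4 S286
G01 X26.36 Y84.46 F2898
G01 X59.62 Y79.86
G01 X65.53 Y46.81
G01 X35.92 Y30.98
G01 X11.72 Y54.25
M5
G00 X0.00 Y0.00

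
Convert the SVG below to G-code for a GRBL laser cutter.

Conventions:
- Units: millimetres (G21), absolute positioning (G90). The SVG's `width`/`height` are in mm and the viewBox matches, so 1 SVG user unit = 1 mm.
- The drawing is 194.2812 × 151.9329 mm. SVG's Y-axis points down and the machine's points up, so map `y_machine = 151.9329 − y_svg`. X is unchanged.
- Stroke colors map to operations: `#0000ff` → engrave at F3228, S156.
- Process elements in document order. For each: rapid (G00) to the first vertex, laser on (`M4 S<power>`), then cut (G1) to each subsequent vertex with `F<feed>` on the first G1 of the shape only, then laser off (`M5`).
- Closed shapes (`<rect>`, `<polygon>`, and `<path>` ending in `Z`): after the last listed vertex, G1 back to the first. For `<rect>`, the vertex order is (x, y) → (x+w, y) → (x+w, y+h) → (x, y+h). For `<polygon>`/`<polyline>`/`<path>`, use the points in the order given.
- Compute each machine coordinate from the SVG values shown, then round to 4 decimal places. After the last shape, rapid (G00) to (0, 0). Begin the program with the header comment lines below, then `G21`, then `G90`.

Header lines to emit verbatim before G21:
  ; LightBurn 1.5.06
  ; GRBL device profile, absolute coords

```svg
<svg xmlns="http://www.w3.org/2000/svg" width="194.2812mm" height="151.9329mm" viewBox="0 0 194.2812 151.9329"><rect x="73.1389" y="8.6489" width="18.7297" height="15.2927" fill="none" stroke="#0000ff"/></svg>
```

viewBox `0 0 194.2812 151.9329` with mm width/height → 1 unit = 1 mm. Flip: y_m = 151.9329 − y_svg.

**Shape 1** — `<rect>` rectangle, stroke `#0000ff` → engrave (S156, F3228). Machine vertices: (73.1389,143.2840) → (91.8686,143.2840) → (91.8686,127.9913) → (73.1389,127.9913) → (73.1389,143.2840). Closed: final G1 returns to the first vertex.

; LightBurn 1.5.06
; GRBL device profile, absolute coords
G21
G90
G00 X73.1389 Y143.2840
M4 S156
G1 X91.8686 Y143.2840 F3228
G1 X91.8686 Y127.9913
G1 X73.1389 Y127.9913
G1 X73.1389 Y143.2840
M5
G00 X0.0000 Y0.0000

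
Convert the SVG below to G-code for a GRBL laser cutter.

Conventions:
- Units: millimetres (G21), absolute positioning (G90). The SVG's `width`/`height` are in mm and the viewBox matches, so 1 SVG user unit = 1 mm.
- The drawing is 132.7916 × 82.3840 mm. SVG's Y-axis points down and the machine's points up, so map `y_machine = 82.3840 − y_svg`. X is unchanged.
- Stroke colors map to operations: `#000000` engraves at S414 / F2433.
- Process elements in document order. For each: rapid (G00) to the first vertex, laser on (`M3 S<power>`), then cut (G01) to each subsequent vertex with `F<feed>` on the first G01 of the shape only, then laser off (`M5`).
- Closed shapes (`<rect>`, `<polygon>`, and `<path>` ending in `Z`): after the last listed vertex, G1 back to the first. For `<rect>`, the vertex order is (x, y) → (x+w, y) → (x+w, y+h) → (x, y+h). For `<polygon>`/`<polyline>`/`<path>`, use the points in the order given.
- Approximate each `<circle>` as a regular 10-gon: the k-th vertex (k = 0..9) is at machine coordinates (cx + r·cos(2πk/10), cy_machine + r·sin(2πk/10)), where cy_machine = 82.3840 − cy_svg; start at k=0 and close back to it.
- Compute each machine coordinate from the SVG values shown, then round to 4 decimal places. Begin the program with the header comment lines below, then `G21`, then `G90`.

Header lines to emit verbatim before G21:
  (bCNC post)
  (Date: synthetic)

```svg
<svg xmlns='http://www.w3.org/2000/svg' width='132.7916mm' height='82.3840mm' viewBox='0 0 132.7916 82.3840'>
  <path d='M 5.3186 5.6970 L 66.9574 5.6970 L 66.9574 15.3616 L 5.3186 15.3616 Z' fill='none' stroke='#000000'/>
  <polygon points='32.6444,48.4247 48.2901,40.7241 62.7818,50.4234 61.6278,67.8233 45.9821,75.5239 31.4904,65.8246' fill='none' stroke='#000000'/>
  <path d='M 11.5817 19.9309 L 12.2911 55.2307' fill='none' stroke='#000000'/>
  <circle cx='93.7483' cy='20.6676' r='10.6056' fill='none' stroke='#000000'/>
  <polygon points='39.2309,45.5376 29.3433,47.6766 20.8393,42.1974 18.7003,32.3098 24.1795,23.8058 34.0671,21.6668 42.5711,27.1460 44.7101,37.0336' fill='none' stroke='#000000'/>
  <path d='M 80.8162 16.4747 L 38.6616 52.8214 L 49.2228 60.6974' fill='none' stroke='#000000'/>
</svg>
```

viewBox `0 0 132.7916 82.3840` with mm width/height → 1 unit = 1 mm. Flip: y_m = 82.3840 − y_svg.

**Shape 1** — `<path>` rectangle, stroke `#000000` → engrave (S414, F2433). Machine vertices: (5.3186,76.6870) → (66.9574,76.6870) → (66.9574,67.0224) → (5.3186,67.0224) → (5.3186,76.6870). Closed: final G1 returns to the first vertex.

**Shape 2** — `<polygon>` regular polygon, stroke `#000000` → engrave (S414, F2433). Machine vertices: (32.6444,33.9593) → (48.2901,41.6599) → (62.7818,31.9606) → (61.6278,14.5607) → (45.9821,6.8601) → (31.4904,16.5594) → (32.6444,33.9593). Closed: final G1 returns to the first vertex.

**Shape 3** — `<path>` line segment, stroke `#000000` → engrave (S414, F2433). Machine vertices: (11.5817,62.4531) → (12.2911,27.1533). Open path.

**Shape 4** — `<circle>` circle, stroke `#000000` → engrave (S414, F2433). Machine vertices: (104.3539,61.7164) → (102.3284,67.9502) → (97.0256,71.8029) → (90.4710,71.8029) → (85.1682,67.9502) → (83.1427,61.7164) → (85.1682,55.4826) → (90.4710,51.6299) → (97.0256,51.6299) → (102.3284,55.4826) → (104.3539,61.7164). Closed: final G1 returns to the first vertex.

**Shape 5** — `<polygon>` regular polygon, stroke `#000000` → engrave (S414, F2433). Machine vertices: (39.2309,36.8464) → (29.3433,34.7074) → (20.8393,40.1866) → (18.7003,50.0742) → (24.1795,58.5782) → (34.0671,60.7172) → (42.5711,55.2380) → (44.7101,45.3504) → (39.2309,36.8464). Closed: final G1 returns to the first vertex.

**Shape 6** — `<path>` open polyline, stroke `#000000` → engrave (S414, F2433). Machine vertices: (80.8162,65.9093) → (38.6616,29.5626) → (49.2228,21.6866). Open path.

(bCNC post)
(Date: synthetic)
G21
G90
G00 X5.3186 Y76.6870
M3 S414
G01 X66.9574 Y76.6870 F2433
G01 X66.9574 Y67.0224
G01 X5.3186 Y67.0224
G01 X5.3186 Y76.6870
M5
G00 X32.6444 Y33.9593
M3 S414
G01 X48.2901 Y41.6599 F2433
G01 X62.7818 Y31.9606
G01 X61.6278 Y14.5607
G01 X45.9821 Y6.8601
G01 X31.4904 Y16.5594
G01 X32.6444 Y33.9593
M5
G00 X11.5817 Y62.4531
M3 S414
G01 X12.2911 Y27.1533 F2433
M5
G00 X104.3539 Y61.7164
M3 S414
G01 X102.3284 Y67.9502 F2433
G01 X97.0256 Y71.8029
G01 X90.4710 Y71.8029
G01 X85.1682 Y67.9502
G01 X83.1427 Y61.7164
G01 X85.1682 Y55.4826
G01 X90.4710 Y51.6299
G01 X97.0256 Y51.6299
G01 X102.3284 Y55.4826
G01 X104.3539 Y61.7164
M5
G00 X39.2309 Y36.8464
M3 S414
G01 X29.3433 Y34.7074 F2433
G01 X20.8393 Y40.1866
G01 X18.7003 Y50.0742
G01 X24.1795 Y58.5782
G01 X34.0671 Y60.7172
G01 X42.5711 Y55.2380
G01 X44.7101 Y45.3504
G01 X39.2309 Y36.8464
M5
G00 X80.8162 Y65.9093
M3 S414
G01 X38.6616 Y29.5626 F2433
G01 X49.2228 Y21.6866
M5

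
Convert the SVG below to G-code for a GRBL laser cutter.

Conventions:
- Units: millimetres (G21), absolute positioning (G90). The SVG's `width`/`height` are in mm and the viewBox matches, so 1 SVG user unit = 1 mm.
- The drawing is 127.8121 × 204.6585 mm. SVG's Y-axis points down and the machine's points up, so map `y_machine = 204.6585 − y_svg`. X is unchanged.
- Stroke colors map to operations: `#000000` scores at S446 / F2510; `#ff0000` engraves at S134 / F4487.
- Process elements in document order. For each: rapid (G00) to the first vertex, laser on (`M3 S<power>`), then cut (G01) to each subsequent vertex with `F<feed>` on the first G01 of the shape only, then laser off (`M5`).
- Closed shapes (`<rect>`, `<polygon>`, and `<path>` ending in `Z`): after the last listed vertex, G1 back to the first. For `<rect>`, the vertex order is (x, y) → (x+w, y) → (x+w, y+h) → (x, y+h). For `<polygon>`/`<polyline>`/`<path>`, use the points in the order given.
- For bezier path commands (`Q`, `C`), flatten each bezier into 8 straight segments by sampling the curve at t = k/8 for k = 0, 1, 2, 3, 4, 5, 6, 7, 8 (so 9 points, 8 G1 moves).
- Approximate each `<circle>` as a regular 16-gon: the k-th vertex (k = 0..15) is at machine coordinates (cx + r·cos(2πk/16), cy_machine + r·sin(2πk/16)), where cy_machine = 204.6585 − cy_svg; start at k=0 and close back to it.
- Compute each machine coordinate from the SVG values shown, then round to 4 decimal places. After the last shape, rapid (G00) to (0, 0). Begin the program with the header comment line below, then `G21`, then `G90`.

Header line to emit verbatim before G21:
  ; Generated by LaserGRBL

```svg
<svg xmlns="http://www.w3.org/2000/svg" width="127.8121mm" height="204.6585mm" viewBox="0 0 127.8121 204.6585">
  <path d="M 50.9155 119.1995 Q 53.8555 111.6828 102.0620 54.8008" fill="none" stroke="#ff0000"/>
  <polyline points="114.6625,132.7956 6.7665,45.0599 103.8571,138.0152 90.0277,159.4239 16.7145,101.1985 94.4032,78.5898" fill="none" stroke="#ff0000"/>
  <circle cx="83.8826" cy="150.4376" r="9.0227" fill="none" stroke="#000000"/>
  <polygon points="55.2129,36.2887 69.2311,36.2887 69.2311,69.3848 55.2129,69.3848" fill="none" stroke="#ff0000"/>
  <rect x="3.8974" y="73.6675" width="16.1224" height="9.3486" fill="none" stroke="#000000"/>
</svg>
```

1 u = 1 mm; y_m = 204.6585 − y.

[1] `<path>` quadratic bezier, #ff0000→engrave S134 F4487: (50.9155,85.4590) → (52.3578,88.1095) → (55.2147,92.3027) → (59.4861,98.0385) → (65.1721,105.3170) → (72.2727,114.1382) → (80.7879,124.5020) → (90.7177,136.4085) → (102.0620,149.8577)

[2] `<polyline>` open polyline, #ff0000→engrave S134 F4487: (114.6625,71.8629) → (6.7665,159.5986) → (103.8571,66.6433) → (90.0277,45.2346) → (16.7145,103.4600) → (94.4032,126.0687)

[3] `<circle>` circle, #000000→score S446 F2510: (92.9053,54.2209) → (92.2185,57.6737) → (90.2626,60.6009) → (87.3354,62.5568) → (83.8826,63.2436) → (80.4298,62.5568) → (77.5026,60.6009) → (75.5467,57.6737) → (74.8599,54.2209) → (75.5467,50.7681) → (77.5026,47.8409) → (80.4298,45.8850) → (83.8826,45.1982) → (87.3354,45.8850) → (90.2626,47.8409) → (92.2185,50.7681) → (92.9053,54.2209) (closed)

[4] `<polygon>` rectangle, #ff0000→engrave S134 F4487: (55.2129,168.3698) → (69.2311,168.3698) → (69.2311,135.2737) → (55.2129,135.2737) → (55.2129,168.3698) (closed)

[5] `<rect>` rectangle, #000000→score S446 F2510: (3.8974,130.9910) → (20.0198,130.9910) → (20.0198,121.6424) → (3.8974,121.6424) → (3.8974,130.9910) (closed)

; Generated by LaserGRBL
G21
G90
G00 X50.9155 Y85.4590
M3 S134
G01 X52.3578 Y88.1095 F4487
G01 X55.2147 Y92.3027
G01 X59.4861 Y98.0385
G01 X65.1721 Y105.3170
G01 X72.2727 Y114.1382
G01 X80.7879 Y124.5020
G01 X90.7177 Y136.4085
G01 X102.0620 Y149.8577
M5
G00 X114.6625 Y71.8629
M3 S134
G01 X6.7665 Y159.5986 F4487
G01 X103.8571 Y66.6433
G01 X90.0277 Y45.2346
G01 X16.7145 Y103.4600
G01 X94.4032 Y126.0687
M5
G00 X92.9053 Y54.2209
M3 S446
G01 X92.2185 Y57.6737 F2510
G01 X90.2626 Y60.6009
G01 X87.3354 Y62.5568
G01 X83.8826 Y63.2436
G01 X80.4298 Y62.5568
G01 X77.5026 Y60.6009
G01 X75.5467 Y57.6737
G01 X74.8599 Y54.2209
G01 X75.5467 Y50.7681
G01 X77.5026 Y47.8409
G01 X80.4298 Y45.8850
G01 X83.8826 Y45.1982
G01 X87.3354 Y45.8850
G01 X90.2626 Y47.8409
G01 X92.2185 Y50.7681
G01 X92.9053 Y54.2209
M5
G00 X55.2129 Y168.3698
M3 S134
G01 X69.2311 Y168.3698 F4487
G01 X69.2311 Y135.2737
G01 X55.2129 Y135.2737
G01 X55.2129 Y168.3698
M5
G00 X3.8974 Y130.9910
M3 S446
G01 X20.0198 Y130.9910 F2510
G01 X20.0198 Y121.6424
G01 X3.8974 Y121.6424
G01 X3.8974 Y130.9910
M5
G00 X0.0000 Y0.0000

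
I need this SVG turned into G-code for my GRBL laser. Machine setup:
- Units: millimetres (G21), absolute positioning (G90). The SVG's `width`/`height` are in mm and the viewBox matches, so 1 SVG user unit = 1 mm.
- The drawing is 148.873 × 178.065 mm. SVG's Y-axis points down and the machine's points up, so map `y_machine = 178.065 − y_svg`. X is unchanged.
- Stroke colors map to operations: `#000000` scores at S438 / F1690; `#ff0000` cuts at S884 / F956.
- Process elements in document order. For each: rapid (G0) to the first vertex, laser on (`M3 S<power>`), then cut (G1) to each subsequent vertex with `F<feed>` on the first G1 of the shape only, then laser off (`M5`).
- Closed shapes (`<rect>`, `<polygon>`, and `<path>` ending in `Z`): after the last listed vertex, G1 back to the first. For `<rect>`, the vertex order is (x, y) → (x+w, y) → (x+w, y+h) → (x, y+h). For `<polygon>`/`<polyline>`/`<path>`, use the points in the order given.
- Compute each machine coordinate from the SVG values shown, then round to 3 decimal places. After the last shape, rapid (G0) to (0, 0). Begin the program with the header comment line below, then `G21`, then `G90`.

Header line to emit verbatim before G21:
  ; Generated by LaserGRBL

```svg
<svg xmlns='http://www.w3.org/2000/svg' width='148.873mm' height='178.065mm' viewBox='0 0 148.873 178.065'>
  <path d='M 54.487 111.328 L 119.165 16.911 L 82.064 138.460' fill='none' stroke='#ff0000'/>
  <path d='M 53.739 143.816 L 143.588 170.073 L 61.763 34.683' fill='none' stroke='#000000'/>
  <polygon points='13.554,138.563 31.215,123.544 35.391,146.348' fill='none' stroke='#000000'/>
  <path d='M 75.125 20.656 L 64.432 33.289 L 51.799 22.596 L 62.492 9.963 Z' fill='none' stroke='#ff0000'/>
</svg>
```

1 u = 1 mm; y_m = 178.065 − y.

[1] `<path>` open polyline, #ff0000→cut S884 F956: (54.487,66.737) → (119.165,161.154) → (82.064,39.605)

[2] `<path>` open polyline, #000000→score S438 F1690: (53.739,34.249) → (143.588,7.992) → (61.763,143.382)

[3] `<polygon>` regular polygon, #000000→score S438 F1690: (13.554,39.502) → (31.215,54.521) → (35.391,31.717) → (13.554,39.502) (closed)

[4] `<path>` regular polygon, #ff0000→cut S884 F956: (75.125,157.409) → (64.432,144.776) → (51.799,155.469) → (62.492,168.102) → (75.125,157.409) (closed)

; Generated by LaserGRBL
G21
G90
G0 X54.487 Y66.737
M3 S884
G1 X119.165 Y161.154 F956
G1 X82.064 Y39.605
M5
G0 X53.739 Y34.249
M3 S438
G1 X143.588 Y7.992 F1690
G1 X61.763 Y143.382
M5
G0 X13.554 Y39.502
M3 S438
G1 X31.215 Y54.521 F1690
G1 X35.391 Y31.717
G1 X13.554 Y39.502
M5
G0 X75.125 Y157.409
M3 S884
G1 X64.432 Y144.776 F956
G1 X51.799 Y155.469
G1 X62.492 Y168.102
G1 X75.125 Y157.409
M5
G0 X0.000 Y0.000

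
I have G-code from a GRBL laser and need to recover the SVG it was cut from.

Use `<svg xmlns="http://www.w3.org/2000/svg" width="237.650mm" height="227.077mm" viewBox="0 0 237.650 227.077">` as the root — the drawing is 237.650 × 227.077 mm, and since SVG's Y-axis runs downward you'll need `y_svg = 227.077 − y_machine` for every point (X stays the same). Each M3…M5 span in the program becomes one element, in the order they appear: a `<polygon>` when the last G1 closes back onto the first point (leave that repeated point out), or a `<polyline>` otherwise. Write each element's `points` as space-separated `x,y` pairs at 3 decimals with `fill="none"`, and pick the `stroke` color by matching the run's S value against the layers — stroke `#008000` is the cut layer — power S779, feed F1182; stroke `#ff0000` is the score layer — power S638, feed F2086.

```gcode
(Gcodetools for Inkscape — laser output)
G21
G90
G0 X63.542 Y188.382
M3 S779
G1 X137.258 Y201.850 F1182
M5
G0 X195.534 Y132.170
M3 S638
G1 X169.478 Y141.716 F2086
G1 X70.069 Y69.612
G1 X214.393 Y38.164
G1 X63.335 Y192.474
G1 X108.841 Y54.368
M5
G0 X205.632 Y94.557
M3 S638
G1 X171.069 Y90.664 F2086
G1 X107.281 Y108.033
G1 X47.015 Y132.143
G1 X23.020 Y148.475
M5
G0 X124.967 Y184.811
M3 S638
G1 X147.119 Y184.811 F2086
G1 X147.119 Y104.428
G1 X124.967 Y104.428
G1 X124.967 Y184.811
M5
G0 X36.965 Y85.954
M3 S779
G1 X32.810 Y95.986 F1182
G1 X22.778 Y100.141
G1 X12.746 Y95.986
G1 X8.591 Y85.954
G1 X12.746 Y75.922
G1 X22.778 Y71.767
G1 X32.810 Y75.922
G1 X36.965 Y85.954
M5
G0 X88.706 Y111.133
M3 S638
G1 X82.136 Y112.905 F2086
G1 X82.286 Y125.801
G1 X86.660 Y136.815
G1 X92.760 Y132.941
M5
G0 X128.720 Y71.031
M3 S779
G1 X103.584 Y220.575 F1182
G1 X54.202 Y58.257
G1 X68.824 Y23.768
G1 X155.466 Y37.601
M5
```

<svg xmlns="http://www.w3.org/2000/svg" width="237.650mm" height="227.077mm" viewBox="0 0 237.650 227.077">
  <polyline points="63.542,38.695 137.258,25.227" fill="none" stroke="#008000"/>
  <polyline points="195.534,94.907 169.478,85.361 70.069,157.465 214.393,188.913 63.335,34.603 108.841,172.709" fill="none" stroke="#ff0000"/>
  <polyline points="205.632,132.520 171.069,136.413 107.281,119.044 47.015,94.934 23.020,78.602" fill="none" stroke="#ff0000"/>
  <polygon points="124.967,42.266 147.119,42.266 147.119,122.649 124.967,122.649" fill="none" stroke="#ff0000"/>
  <polygon points="36.965,141.123 32.810,131.091 22.778,126.936 12.746,131.091 8.591,141.123 12.746,151.155 22.778,155.310 32.810,151.155" fill="none" stroke="#008000"/>
  <polyline points="88.706,115.944 82.136,114.172 82.286,101.276 86.660,90.262 92.760,94.136" fill="none" stroke="#ff0000"/>
  <polyline points="128.720,156.046 103.584,6.502 54.202,168.820 68.824,203.309 155.466,189.476" fill="none" stroke="#008000"/>
</svg>

Machine Y-up, SVG Y-down with viewBox height 227.077, so y_svg = 227.077 − y_machine; X carries over.

Run 1: power S779 maps to stroke `#008000` (cut). The run is open, so emit a `<polyline>` with points (Y-flipped): 63.542,38.695 137.258,25.227.

Run 2: power S638 maps to stroke `#ff0000` (score). The run is open, so emit a `<polyline>` with points (Y-flipped): 195.534,94.907 169.478,85.361 70.069,157.465 214.393,188.913 63.335,34.603 108.841,172.709.

Run 3: the run's S638 means `#ff0000` (score). The run is open, so emit a `<polyline>` with points (Y-flipped): 205.632,132.520 171.069,136.413 107.281,119.044 47.015,94.934 23.020,78.602.

Run 4: the run's S638 means `#ff0000` (score). The run returns to its start, so emit a `<polygon>` with points (Y-flipped): 124.967,42.266 147.119,42.266 147.119,122.649 124.967,122.649.

Run 5: the run's S779 means `#008000` (cut). The run returns to its start, so emit a `<polygon>` with points (Y-flipped): 36.965,141.123 32.810,131.091 22.778,126.936 12.746,131.091 8.591,141.123 12.746,151.155 22.778,155.310 32.810,151.155.

Run 6: the run's S638 means `#ff0000` (score). The run is open, so emit a `<polyline>` with points (Y-flipped): 88.706,115.944 82.136,114.172 82.286,101.276 86.660,90.262 92.760,94.136.

Run 7: S779 ⇒ cut layer `#008000`. The run is open, so emit a `<polyline>` with points (Y-flipped): 128.720,156.046 103.584,6.502 54.202,168.820 68.824,203.309 155.466,189.476.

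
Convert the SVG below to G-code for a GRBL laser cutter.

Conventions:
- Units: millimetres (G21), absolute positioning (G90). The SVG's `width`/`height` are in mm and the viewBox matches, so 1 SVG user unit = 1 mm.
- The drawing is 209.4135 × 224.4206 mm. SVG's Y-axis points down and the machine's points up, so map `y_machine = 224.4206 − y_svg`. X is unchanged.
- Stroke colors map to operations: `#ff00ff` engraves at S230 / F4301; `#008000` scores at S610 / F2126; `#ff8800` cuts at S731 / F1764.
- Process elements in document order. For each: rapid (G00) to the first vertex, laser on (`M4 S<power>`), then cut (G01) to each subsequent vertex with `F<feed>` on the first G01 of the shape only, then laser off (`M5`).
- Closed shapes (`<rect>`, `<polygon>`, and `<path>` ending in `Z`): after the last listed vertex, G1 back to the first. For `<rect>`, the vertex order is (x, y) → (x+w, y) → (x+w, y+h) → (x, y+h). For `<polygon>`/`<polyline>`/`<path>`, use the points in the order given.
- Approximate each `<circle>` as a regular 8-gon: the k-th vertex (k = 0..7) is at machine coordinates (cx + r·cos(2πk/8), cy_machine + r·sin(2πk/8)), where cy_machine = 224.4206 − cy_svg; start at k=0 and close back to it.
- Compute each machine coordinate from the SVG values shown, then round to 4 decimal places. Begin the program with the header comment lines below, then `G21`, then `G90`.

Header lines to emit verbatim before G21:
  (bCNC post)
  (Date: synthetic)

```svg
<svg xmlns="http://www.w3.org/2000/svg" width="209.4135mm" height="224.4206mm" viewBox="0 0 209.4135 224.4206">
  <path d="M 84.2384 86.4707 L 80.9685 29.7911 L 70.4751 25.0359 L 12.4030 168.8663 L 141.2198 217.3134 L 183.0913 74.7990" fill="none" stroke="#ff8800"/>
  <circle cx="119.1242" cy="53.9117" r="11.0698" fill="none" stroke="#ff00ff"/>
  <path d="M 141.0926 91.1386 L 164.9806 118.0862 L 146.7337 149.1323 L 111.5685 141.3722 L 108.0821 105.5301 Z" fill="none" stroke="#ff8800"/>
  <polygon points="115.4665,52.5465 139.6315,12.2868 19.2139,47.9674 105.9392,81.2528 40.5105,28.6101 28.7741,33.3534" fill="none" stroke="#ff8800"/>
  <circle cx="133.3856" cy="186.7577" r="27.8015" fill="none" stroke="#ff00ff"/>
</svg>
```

1 u = 1 mm; y_m = 224.4206 − y.

[1] `<path>` open polyline, #ff8800→cut S731 F1764: (84.2384,137.9499) → (80.9685,194.6295) → (70.4751,199.3847) → (12.4030,55.5543) → (141.2198,7.1072) → (183.0913,149.6216)

[2] `<circle>` circle, #ff00ff→engrave S230 F4301: (130.1940,170.5089) → (126.9517,178.3364) → (119.1242,181.5787) → (111.2967,178.3364) → (108.0544,170.5089) → (111.2967,162.6814) → (119.1242,159.4391) → (126.9517,162.6814) → (130.1940,170.5089) (closed)

[3] `<path>` regular polygon, #ff8800→cut S731 F1764: (141.0926,133.2820) → (164.9806,106.3344) → (146.7337,75.2883) → (111.5685,83.0484) → (108.0821,118.8905) → (141.0926,133.2820) (closed)

[4] `<polygon>` closed polygon, #ff8800→cut S731 F1764: (115.4665,171.8741) → (139.6315,212.1338) → (19.2139,176.4532) → (105.9392,143.1678) → (40.5105,195.8105) → (28.7741,191.0672) → (115.4665,171.8741) (closed)

[5] `<circle>` circle, #ff00ff→engrave S230 F4301: (161.1871,37.6629) → (153.0442,57.3215) → (133.3856,65.4644) → (113.7270,57.3215) → (105.5841,37.6629) → (113.7270,18.0043) → (133.3856,9.8614) → (153.0442,18.0043) → (161.1871,37.6629) (closed)

(bCNC post)
(Date: synthetic)
G21
G90
G00 X84.2384 Y137.9499
M4 S731
G01 X80.9685 Y194.6295 F1764
G01 X70.4751 Y199.3847
G01 X12.4030 Y55.5543
G01 X141.2198 Y7.1072
G01 X183.0913 Y149.6216
M5
G00 X130.1940 Y170.5089
M4 S230
G01 X126.9517 Y178.3364 F4301
G01 X119.1242 Y181.5787
G01 X111.2967 Y178.3364
G01 X108.0544 Y170.5089
G01 X111.2967 Y162.6814
G01 X119.1242 Y159.4391
G01 X126.9517 Y162.6814
G01 X130.1940 Y170.5089
M5
G00 X141.0926 Y133.2820
M4 S731
G01 X164.9806 Y106.3344 F1764
G01 X146.7337 Y75.2883
G01 X111.5685 Y83.0484
G01 X108.0821 Y118.8905
G01 X141.0926 Y133.2820
M5
G00 X115.4665 Y171.8741
M4 S731
G01 X139.6315 Y212.1338 F1764
G01 X19.2139 Y176.4532
G01 X105.9392 Y143.1678
G01 X40.5105 Y195.8105
G01 X28.7741 Y191.0672
G01 X115.4665 Y171.8741
M5
G00 X161.1871 Y37.6629
M4 S230
G01 X153.0442 Y57.3215 F4301
G01 X133.3856 Y65.4644
G01 X113.7270 Y57.3215
G01 X105.5841 Y37.6629
G01 X113.7270 Y18.0043
G01 X133.3856 Y9.8614
G01 X153.0442 Y18.0043
G01 X161.1871 Y37.6629
M5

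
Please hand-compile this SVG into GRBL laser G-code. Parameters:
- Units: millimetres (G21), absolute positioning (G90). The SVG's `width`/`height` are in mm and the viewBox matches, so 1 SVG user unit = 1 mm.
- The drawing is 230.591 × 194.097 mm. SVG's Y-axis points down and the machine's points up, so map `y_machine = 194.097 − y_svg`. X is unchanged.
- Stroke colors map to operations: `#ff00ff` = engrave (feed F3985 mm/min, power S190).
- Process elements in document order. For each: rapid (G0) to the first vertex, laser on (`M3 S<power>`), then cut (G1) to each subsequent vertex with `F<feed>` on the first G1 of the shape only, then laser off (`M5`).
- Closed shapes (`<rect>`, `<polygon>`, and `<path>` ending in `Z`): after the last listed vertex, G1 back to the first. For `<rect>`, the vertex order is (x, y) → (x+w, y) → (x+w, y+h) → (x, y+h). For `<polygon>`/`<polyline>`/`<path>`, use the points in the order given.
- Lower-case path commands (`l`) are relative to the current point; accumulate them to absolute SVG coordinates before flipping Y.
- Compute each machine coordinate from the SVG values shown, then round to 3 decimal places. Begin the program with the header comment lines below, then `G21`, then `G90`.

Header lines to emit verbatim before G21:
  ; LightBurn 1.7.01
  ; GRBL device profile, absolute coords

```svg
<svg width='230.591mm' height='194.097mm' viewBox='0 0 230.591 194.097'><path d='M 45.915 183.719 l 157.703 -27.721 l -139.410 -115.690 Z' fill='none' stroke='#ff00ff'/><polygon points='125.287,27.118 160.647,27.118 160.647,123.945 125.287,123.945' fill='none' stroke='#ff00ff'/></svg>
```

Since the viewBox matches the mm dimensions, user units are millimetres directly. The only transform is the Y-flip y_m = 194.097 − y_svg.

Shape 1 is a closed polygon drawn with `<path>`. Its stroke #ff00ff means engrave at S190, F3985. After flipping Y the toolpath is (45.915,10.378) → (203.618,38.099) → (64.208,153.789) → (45.915,10.378), returning to the start.

Shape 2 is a rectangle drawn with `<polygon>`. Its stroke #ff00ff means engrave at S190, F3985. After flipping Y the toolpath is (125.287,166.979) → (160.647,166.979) → (160.647,70.152) → (125.287,70.152) → (125.287,166.979), returning to the start.

; LightBurn 1.7.01
; GRBL device profile, absolute coords
G21
G90
G0 X45.915 Y10.378
M3 S190
G1 X203.618 Y38.099 F3985
G1 X64.208 Y153.789
G1 X45.915 Y10.378
M5
G0 X125.287 Y166.979
M3 S190
G1 X160.647 Y166.979 F3985
G1 X160.647 Y70.152
G1 X125.287 Y70.152
G1 X125.287 Y166.979
M5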